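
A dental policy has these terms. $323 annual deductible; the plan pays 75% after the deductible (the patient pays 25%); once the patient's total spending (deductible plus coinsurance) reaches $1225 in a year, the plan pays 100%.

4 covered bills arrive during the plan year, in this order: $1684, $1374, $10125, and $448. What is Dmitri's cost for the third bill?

Bill 1, $1684: $323 to deductible, leaving $1361; 25% of $1361 = $340.25. Patient owes $663.25 (running OOP $663.25).
Bill 2, $1374: deductible already satisfied, so patient's share is 25% × $1374 = $343.50. Patient pays $343.50; OOP now $1006.75.
Bill 3, $10125: deductible already satisfied, so patient's share is 25% × $10125 = $2531.25. OOP would hit $3538 > $1225, so the cap limits the patient to $1225 − $1006.75 = $218.25.

$218.25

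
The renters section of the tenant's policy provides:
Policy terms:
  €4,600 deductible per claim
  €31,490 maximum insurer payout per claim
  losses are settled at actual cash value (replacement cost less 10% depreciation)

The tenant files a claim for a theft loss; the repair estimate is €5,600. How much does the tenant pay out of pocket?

At 10% depreciation, ACV = €5,600 − €560 = €5,040.
Less the €4,600 deductible: €5,040 − €4,600 = €440.
That's under the €31,490 cap, so the insurer reimburses the full €440.
The tenant bears the rest of the original loss: €5,600 − €440 = €5,160.

€5,160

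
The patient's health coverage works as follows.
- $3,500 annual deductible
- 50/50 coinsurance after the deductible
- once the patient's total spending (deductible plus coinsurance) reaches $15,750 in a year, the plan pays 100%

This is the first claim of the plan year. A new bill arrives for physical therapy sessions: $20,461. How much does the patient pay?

$11,980.50

The full $3,500 deductible is still open; $3,500 of this bill applies to it.
After the $3,500 deductible portion, $20,461 − $3,500 = $16,961 is subject to coinsurance.
Coinsurance: $16,961 × 50% = $8,480.50.
Patient responsibility before any cap: $3,500 + $8,480.50 = $11,980.50.
Cumulative spending $0 + $11,980.50 = $11,980.50 stays under the $15,750 maximum.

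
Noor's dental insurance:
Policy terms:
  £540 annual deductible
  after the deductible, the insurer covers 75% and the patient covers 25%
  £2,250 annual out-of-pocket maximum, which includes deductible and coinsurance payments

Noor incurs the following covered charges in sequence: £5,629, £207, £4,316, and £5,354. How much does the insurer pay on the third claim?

£3,930

Claim 1 (£5,629): deductible takes £540, £5,089 remains; coinsurance £5,089 × 25% = £1,272.25. Cost to patient: £1,812.25. OOP to date £1,812.25. Insurer: £5,629 − £1,812.25 = £3,816.75.
Claim 2 (£207): 25% coinsurance on £207 = £51.75. Patient owes £51.75 (running OOP £1,864). Insurer: £207 − £51.75 = £155.25.
Claim 3 (£4,316): deductible already satisfied, so patient's share is 25% × £4,316 = £1,079. OOP would hit £2,943 > £2,250, so the cap limits the patient to £2,250 − £1,864 = £386. Plan pays £4,316 − £386 = £3,930.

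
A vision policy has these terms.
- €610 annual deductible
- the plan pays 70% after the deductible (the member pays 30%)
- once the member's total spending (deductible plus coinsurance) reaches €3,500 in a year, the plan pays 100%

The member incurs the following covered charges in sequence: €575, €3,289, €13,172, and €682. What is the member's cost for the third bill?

Claim 1 (€575): entire amount goes to the deductible. Member owes €575 (running OOP €575).
Claim 2 (€3,289): €35 to deductible, leaving €3,254; member's 30% is €976.20. Member owes €1,011.20 (running OOP €1,586.20).
Claim 3 (€13,172): deductible already satisfied, so member's share is 30% × €13,172 = €3,951.60. OOP would hit €5,537.80 > €3,500, so the cap limits the member to €3,500 − €1,586.20 = €1,913.80.

€1,913.80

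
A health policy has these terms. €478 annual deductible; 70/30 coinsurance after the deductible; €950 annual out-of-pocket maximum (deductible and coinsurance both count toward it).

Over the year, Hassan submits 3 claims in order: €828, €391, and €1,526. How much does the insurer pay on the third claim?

€1,276.30

Claim 1 (€828): deductible takes €478, €350 remains; patient's 30% is €105. Cost to patient: €583. OOP to date €583. Plan pays €828 − €583 = €245.
Claim 2 (€391): deductible met; 30% of €391 = €117.30. Cost to patient: €117.30. OOP to date €700.30. Insurer: €391 − €117.30 = €273.70.
Claim 3 (€1,526): deductible met; 30% of €1,526 = €457.80. OOP would hit €1,158.10 > €950, so the cap limits the patient to €950 − €700.30 = €249.70. Plan pays €1,526 − €249.70 = €1,276.30.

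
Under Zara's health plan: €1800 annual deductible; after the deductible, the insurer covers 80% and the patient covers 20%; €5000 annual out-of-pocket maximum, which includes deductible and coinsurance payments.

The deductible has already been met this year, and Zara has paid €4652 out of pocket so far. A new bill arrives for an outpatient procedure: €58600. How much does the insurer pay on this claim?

With the deductible met, the entire €58600 is subject to coinsurance.
Coinsurance: €58600 × 20% = €11720.
That would bring total out-of-pocket to €16372, past the €5000 cap. The patient is capped at €5000 − €4652 = €348 on this claim.
Insurer pays the balance: €58600 − €348 = €58252.

€58252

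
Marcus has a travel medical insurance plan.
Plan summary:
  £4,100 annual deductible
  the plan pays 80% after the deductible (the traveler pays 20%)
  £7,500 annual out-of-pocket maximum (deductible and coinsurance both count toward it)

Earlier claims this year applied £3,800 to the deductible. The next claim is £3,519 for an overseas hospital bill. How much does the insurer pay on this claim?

Remaining deductible: £4,100 − £3,800 = £300.
That leaves £3,519 − £300 = £3,219 for coinsurance.
20% of £3,219 = £643.80 falls to the traveler.
Traveler responsibility before any cap: £300 + £643.80 = £943.80.
Total out-of-pocket so far would be £3,800 + £943.80 = £4,743.80, below the £7,500 cap — no reduction.
Insurer pays the balance: £3,519 − £943.80 = £2,575.20.

£2,575.20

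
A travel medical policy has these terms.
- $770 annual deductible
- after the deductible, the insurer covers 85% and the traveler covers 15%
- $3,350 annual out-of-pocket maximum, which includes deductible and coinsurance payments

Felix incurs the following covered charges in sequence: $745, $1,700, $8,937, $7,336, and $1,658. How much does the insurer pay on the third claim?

Bill 1, $745: all of it applies to the deductible. Traveler owes $745 (running OOP $745). Insurer: $745 − $745 = $0.
Bill 2, $1,700: $25 finishes the deductible; $1,675 goes to coinsurance; 15% of $1,675 = $251.25. Traveler owes $276.25 (running OOP $1,021.25). Insurer: $1,700 − $276.25 = $1,423.75.
Bill 3, $8,937: 15% coinsurance on $8,937 = $1,340.55. Traveler owes $1,340.55 (running OOP $2,361.80). Plan pays $8,937 − $1,340.55 = $7,596.45.

$7,596.45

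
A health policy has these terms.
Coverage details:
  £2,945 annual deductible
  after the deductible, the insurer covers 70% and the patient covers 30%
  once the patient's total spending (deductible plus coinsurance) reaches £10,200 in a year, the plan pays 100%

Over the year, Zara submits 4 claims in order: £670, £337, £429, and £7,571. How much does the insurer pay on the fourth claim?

£4,243.40

Claim 1 — £670: all of it applies to the deductible. Patient owes £670 (running OOP £670). Insurer: £670 − £670 = £0.
Claim 2 — £337: entire amount goes to the deductible. Patient owes £337 (running OOP £1,007). Insurer: £337 − £337 = £0.
Claim 3 — £429: entire amount goes to the deductible. Patient owes £429 (running OOP £1,436). Plan pays £429 − £429 = £0.
Claim 4 — £7,571: deductible takes £1,509, £6,062 remains; patient's 30% is £1,818.60. Patient owes £3,327.60 (running OOP £4,763.60). Plan pays £7,571 − £3,327.60 = £4,243.40.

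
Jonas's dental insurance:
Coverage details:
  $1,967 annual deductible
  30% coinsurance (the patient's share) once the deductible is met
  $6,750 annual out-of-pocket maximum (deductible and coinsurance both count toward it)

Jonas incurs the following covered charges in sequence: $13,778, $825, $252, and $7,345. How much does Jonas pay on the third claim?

Bill 1, $13,778: $1,967 finishes the deductible; $11,811 goes to coinsurance; patient's 30% is $3,543.30. Patient pays $5,510.30; OOP now $5,510.30.
Bill 2, $825: deductible already satisfied, so patient's share is 30% × $825 = $247.50. Patient pays $247.50; OOP now $5,757.80.
Bill 3, $252: deductible already satisfied, so patient's share is 30% × $252 = $75.60. Patient pays $75.60; OOP now $5,833.40.

$75.60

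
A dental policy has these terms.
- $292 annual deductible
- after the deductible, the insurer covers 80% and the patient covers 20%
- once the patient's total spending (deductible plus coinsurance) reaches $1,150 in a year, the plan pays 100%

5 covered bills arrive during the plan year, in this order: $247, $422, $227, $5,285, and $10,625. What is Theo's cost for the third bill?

#1 ($247): all of it applies to the deductible. Patient pays $247; OOP now $247.
#2 ($422): deductible takes $45, $377 remains; patient's 20% is $75.40. Patient pays $120.40; OOP now $367.40.
#3 ($227): deductible already satisfied, so patient's share is 20% × $227 = $45.40. Patient pays $45.40; OOP now $412.80.

$45.40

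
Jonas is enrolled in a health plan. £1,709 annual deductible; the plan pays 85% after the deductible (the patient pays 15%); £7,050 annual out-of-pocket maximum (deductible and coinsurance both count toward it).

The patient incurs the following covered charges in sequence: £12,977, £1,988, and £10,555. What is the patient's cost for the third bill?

Claim 1 — £12,977: £1,709 finishes the deductible; £11,268 goes to coinsurance; patient's 15% is £1,690.20. Patient owes £3,399.20 (running OOP £3,399.20).
Claim 2 — £1,988: deductible already satisfied, so patient's share is 15% × £1,988 = £298.20. Cost to patient: £298.20. OOP to date £3,697.40.
Claim 3 — £10,555: 15% coinsurance on £10,555 = £1,583.25. Patient pays £1,583.25; OOP now £5,280.65.

£1,583.25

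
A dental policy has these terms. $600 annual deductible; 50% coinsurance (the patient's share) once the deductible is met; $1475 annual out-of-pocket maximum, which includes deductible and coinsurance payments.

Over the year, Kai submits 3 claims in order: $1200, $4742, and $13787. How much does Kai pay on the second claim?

$575

Claim 1 — $1200: $600 to deductible, leaving $600; patient's 50% is $300. Patient owes $900 (running OOP $900).
Claim 2 — $4742: 50% coinsurance on $4742 = $2371. That would push OOP to $3271, over the $1475 cap, so patient pays $1475 − $900 = $575.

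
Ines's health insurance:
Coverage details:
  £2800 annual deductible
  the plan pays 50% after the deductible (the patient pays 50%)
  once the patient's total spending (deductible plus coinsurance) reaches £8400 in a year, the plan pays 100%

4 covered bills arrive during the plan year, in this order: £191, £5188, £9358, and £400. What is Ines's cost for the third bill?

£4310.50

Bill 1, £191: entire amount goes to the deductible. Patient pays £191; OOP now £191.
Bill 2, £5188: £2609 finishes the deductible; £2579 goes to coinsurance; coinsurance £2579 × 50% = £1289.50. Patient owes £3898.50 (running OOP £4089.50).
Bill 3, £9358: 50% coinsurance on £9358 = £4679. That would push OOP to £8768.50, over the £8400 cap, so patient pays £8400 − £4089.50 = £4310.50.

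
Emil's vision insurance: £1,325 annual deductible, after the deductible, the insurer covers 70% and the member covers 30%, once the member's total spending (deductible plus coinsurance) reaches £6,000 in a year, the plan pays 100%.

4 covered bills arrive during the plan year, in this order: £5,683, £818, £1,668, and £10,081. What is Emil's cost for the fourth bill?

£2,621.80

Claim 1 (£5,683): £1,325 to deductible, leaving £4,358; member's 30% is £1,307.40. Member owes £2,632.40 (running OOP £2,632.40).
Claim 2 (£818): deductible met; 30% of £818 = £245.40. Cost to member: £245.40. OOP to date £2,877.80.
Claim 3 (£1,668): deductible already satisfied, so member's share is 30% × £1,668 = £500.40. Cost to member: £500.40. OOP to date £3,378.20.
Claim 4 (£10,081): deductible met; 30% of £10,081 = £3,024.30. OOP would hit £6,402.50 > £6,000, so the cap limits the member to £6,000 − £3,378.20 = £2,621.80.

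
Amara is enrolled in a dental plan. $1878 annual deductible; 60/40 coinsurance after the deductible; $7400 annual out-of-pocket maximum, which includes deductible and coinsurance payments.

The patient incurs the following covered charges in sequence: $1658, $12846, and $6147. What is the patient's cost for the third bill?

Bill 1, $1658: entire amount goes to the deductible. Cost to patient: $1658. OOP to date $1658.
Bill 2, $12846: $220 finishes the deductible; $12626 goes to coinsurance; coinsurance $12626 × 40% = $5050.40. Patient pays $5270.40; OOP now $6928.40.
Bill 3, $6147: deductible already satisfied, so patient's share is 40% × $6147 = $2458.80. Adding that to $6928.40 gives $9387.20, past the $7400 cap; patient pays only $7400 − $6928.40 = $471.60.

$471.60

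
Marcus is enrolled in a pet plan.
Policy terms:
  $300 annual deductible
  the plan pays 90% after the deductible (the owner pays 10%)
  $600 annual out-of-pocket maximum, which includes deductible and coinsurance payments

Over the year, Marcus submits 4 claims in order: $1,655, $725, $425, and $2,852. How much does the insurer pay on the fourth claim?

Claim 1 — $1,655: deductible takes $300, $1,355 remains; coinsurance $1,355 × 10% = $135.50. Cost to owner: $435.50. OOP to date $435.50. Plan pays $1,655 − $435.50 = $1,219.50.
Claim 2 — $725: 10% coinsurance on $725 = $72.50. Owner pays $72.50; OOP now $508. Plan pays $725 − $72.50 = $652.50.
Claim 3 — $425: deductible met; 10% of $425 = $42.50. Owner owes $42.50 (running OOP $550.50). Plan pays $425 − $42.50 = $382.50.
Claim 4 — $2,852: deductible already satisfied, so owner's share is 10% × $2,852 = $285.20. OOP would hit $835.70 > $600, so the cap limits the owner to $600 − $550.50 = $49.50. Insurer: $2,852 − $49.50 = $2,802.50.

$2,802.50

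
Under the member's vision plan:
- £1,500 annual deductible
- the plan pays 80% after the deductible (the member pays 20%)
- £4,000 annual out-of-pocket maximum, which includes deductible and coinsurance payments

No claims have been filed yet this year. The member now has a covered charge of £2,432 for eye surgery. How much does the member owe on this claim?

Deductible not yet touched, so the first £1,500 of the bill goes to the deductible.
After the £1,500 deductible portion, £2,432 − £1,500 = £932 is subject to coinsurance.
20% of £932 = £186.40 falls to the member.
That puts the member's cost at £1,500 + £186.40 = £1,686.40 before any cap.
Total out-of-pocket so far would be £0 + £1,686.40 = £1,686.40, below the £4,000 cap — no reduction.

£1,686.40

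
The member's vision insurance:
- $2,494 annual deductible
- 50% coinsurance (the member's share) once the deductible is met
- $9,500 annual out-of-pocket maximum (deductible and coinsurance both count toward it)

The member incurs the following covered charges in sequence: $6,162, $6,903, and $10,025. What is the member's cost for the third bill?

#1 ($6,162): $2,494 to deductible, leaving $3,668; 50% of $3,668 = $1,834. Member pays $4,328; OOP now $4,328.
#2 ($6,903): deductible already satisfied, so member's share is 50% × $6,903 = $3,451.50. Cost to member: $3,451.50. OOP to date $7,779.50.
#3 ($10,025): 50% coinsurance on $10,025 = $5,012.50. OOP would hit $12,792 > $9,500, so the cap limits the member to $9,500 − $7,779.50 = $1,720.50.

$1,720.50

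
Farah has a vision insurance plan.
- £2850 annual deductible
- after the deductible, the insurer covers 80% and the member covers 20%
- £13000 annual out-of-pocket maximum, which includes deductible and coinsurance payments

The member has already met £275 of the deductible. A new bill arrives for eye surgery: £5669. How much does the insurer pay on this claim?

£2475.20

Remaining deductible: £2850 − £275 = £2575.
That leaves £5669 − £2575 = £3094 for coinsurance.
Member's 20% share of £3094 is £618.80.
Member responsibility before any cap: £2575 + £618.80 = £3193.80.
Year-to-date out-of-pocket becomes £275 + £3193.80 = £3468.80, still under the £13000 maximum, so no cap applies.
Insurer pays the balance: £5669 − £3193.80 = £2475.20.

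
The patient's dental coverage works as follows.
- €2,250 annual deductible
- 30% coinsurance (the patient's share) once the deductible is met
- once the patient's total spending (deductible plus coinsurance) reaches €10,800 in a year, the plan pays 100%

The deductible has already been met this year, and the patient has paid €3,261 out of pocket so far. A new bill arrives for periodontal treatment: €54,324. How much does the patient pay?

With the deductible met, the entire €54,324 is subject to coinsurance.
Coinsurance: €54,324 × 30% = €16,297.20.
Adding €16,297.20 to the €3,261 already spent would give €19,558.20, which exceeds the €10,800 cap; the patient pays just €10,800 − €3,261 = €7,539.

€7,539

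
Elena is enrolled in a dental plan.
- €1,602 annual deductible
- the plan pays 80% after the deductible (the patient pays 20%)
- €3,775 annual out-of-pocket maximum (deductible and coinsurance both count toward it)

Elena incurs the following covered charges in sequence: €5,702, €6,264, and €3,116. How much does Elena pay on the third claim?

Claim 1 — €5,702: €1,602 to deductible, leaving €4,100; 20% of €4,100 = €820. Cost to patient: €2,422. OOP to date €2,422.
Claim 2 — €6,264: deductible already satisfied, so patient's share is 20% × €6,264 = €1,252.80. Patient pays €1,252.80; OOP now €3,674.80.
Claim 3 — €3,116: deductible met; 20% of €3,116 = €623.20. OOP would hit €4,298 > €3,775, so the cap limits the patient to €3,775 − €3,674.80 = €100.20.

€100.20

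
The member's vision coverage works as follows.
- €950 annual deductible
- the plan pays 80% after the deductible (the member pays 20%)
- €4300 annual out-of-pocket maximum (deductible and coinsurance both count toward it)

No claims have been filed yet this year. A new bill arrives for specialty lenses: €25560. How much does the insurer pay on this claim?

Deductible not yet touched, so the first €950 of the bill goes to the deductible.
The remaining €24610 (= €25560 − €950) moves to coinsurance.
Coinsurance: €24610 × 20% = €4922.
Member responsibility before any cap: €950 + €4922 = €5872.
That would bring total out-of-pocket to €5872, past the €4300 cap. The member is capped at €4300 − €0 = €4300 on this claim.
Insurer pays the balance: €25560 − €4300 = €21260.

€21260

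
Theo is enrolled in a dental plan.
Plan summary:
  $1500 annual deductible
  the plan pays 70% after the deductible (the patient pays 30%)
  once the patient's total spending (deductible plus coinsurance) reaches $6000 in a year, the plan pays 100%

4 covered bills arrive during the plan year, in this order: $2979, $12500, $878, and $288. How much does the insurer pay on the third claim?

$614.60

Claim 1 — $2979: $1500 finishes the deductible; $1479 goes to coinsurance; coinsurance $1479 × 30% = $443.70. Patient pays $1943.70; OOP now $1943.70. Plan pays $2979 − $1943.70 = $1035.30.
Claim 2 — $12500: deductible met; 30% of $12500 = $3750. Patient owes $3750 (running OOP $5693.70). Plan pays $12500 − $3750 = $8750.
Claim 3 — $878: deductible already satisfied, so patient's share is 30% × $878 = $263.40. Cost to patient: $263.40. OOP to date $5957.10. Insurer: $878 − $263.40 = $614.60.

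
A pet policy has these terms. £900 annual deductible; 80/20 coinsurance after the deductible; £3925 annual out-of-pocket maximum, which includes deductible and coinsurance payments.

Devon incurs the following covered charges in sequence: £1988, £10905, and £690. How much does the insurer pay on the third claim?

Claim 1 — £1988: £900 to deductible, leaving £1088; coinsurance £1088 × 20% = £217.60. Owner pays £1117.60; OOP now £1117.60. Insurer: £1988 − £1117.60 = £870.40.
Claim 2 — £10905: deductible met; 20% of £10905 = £2181. Owner owes £2181 (running OOP £3298.60). Plan pays £10905 − £2181 = £8724.
Claim 3 — £690: 20% coinsurance on £690 = £138. Owner pays £138; OOP now £3436.60. Insurer: £690 − £138 = £552.

£552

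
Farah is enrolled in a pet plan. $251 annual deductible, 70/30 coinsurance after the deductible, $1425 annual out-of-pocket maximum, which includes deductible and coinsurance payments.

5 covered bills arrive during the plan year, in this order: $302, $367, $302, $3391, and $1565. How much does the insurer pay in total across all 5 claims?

Claim 1 — $302: deductible takes $251, $51 remains; coinsurance $51 × 30% = $15.30. Owner pays $266.30; OOP now $266.30. Plan pays $302 − $266.30 = $35.70.
Claim 2 — $367: 30% coinsurance on $367 = $110.10. Cost to owner: $110.10. OOP to date $376.40. Plan pays $367 − $110.10 = $256.90.
Claim 3 — $302: 30% coinsurance on $302 = $90.60. Owner pays $90.60; OOP now $467. Plan pays $302 − $90.60 = $211.40.
Claim 4 — $3391: deductible met; 30% of $3391 = $1017.30. That would push OOP to $1484.30, over the $1425 cap, so owner pays $1425 − $467 = $958. Insurer: $3391 − $958 = $2433.
Claim 5 — $1565: deductible already satisfied, so owner's share is 30% × $1565 = $469.50. That would push OOP to $1894.50, over the $1425 cap, so owner pays $1425 − $1425 = $0. Plan pays $1565 − $0 = $1565.
Insurer total: $35.70 + $256.90 + $211.40 + $2433 + $1565 = $4502.

$4502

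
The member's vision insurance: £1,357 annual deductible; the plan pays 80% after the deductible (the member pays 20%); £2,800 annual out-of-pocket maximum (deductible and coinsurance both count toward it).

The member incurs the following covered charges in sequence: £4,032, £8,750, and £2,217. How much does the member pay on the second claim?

£908

Bill 1, £4,032: deductible takes £1,357, £2,675 remains; coinsurance £2,675 × 20% = £535. Cost to member: £1,892. OOP to date £1,892.
Bill 2, £8,750: deductible already satisfied, so member's share is 20% × £8,750 = £1,750. That would push OOP to £3,642, over the £2,800 cap, so member pays £2,800 − £1,892 = £908.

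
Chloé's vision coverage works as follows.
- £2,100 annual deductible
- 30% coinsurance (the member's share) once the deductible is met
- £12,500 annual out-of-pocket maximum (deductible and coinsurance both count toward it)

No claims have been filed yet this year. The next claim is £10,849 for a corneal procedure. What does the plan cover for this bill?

£6,124.30

Nothing has been paid toward the £2,100 deductible, so the first £2,100 of this charge is applied there.
The remaining £8,749 (= £10,849 − £2,100) moves to coinsurance.
Member's 30% share of £8,749 is £2,624.70.
Member responsibility before any cap: £2,100 + £2,624.70 = £4,724.70.
Year-to-date out-of-pocket becomes £0 + £4,724.70 = £4,724.70, still under the £12,500 maximum, so no cap applies.
Insurer pays the balance: £10,849 − £4,724.70 = £6,124.30.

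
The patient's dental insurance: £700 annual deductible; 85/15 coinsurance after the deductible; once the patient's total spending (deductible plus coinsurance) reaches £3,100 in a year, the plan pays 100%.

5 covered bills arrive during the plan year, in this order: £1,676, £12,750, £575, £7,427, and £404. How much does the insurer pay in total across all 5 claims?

£19,732

Claim 1 — £1,676: deductible takes £700, £976 remains; patient's 15% is £146.40. Patient pays £846.40; OOP now £846.40. Plan pays £1,676 − £846.40 = £829.60.
Claim 2 — £12,750: 15% coinsurance on £12,750 = £1,912.50. Patient pays £1,912.50; OOP now £2,758.90. Insurer: £12,750 − £1,912.50 = £10,837.50.
Claim 3 — £575: 15% coinsurance on £575 = £86.25. Patient owes £86.25 (running OOP £2,845.15). Insurer: £575 − £86.25 = £488.75.
Claim 4 — £7,427: deductible met; 15% of £7,427 = £1,114.05. That would push OOP to £3,959.20, over the £3,100 cap, so patient pays £3,100 − £2,845.15 = £254.85. Plan pays £7,427 − £254.85 = £7,172.15.
Claim 5 — £404: deductible already satisfied, so patient's share is 15% × £404 = £60.60. OOP would hit £3,160.60 > £3,100, so the cap limits the patient to £3,100 − £3,100 = £0. Insurer: £404 − £0 = £404.
Insurer total: £829.60 + £10,837.50 + £488.75 + £7,172.15 + £404 = £19,732.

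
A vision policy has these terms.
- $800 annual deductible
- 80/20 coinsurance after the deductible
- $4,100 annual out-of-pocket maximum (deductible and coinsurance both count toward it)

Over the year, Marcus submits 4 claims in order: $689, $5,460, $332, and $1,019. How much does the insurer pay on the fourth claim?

$815.20

Claim 1 ($689): all of it applies to the deductible. Cost to member: $689. OOP to date $689. Insurer: $689 − $689 = $0.
Claim 2 ($5,460): $111 to deductible, leaving $5,349; 20% of $5,349 = $1,069.80. Cost to member: $1,180.80. OOP to date $1,869.80. Insurer: $5,460 − $1,180.80 = $4,279.20.
Claim 3 ($332): 20% coinsurance on $332 = $66.40. Member owes $66.40 (running OOP $1,936.20). Plan pays $332 − $66.40 = $265.60.
Claim 4 ($1,019): 20% coinsurance on $1,019 = $203.80. Member pays $203.80; OOP now $2,140. Insurer: $1,019 − $203.80 = $815.20.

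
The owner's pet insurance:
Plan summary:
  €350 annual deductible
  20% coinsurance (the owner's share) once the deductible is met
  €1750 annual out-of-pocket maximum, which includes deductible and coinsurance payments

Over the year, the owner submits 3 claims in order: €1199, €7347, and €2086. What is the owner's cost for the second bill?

#1 (€1199): €350 to deductible, leaving €849; 20% of €849 = €169.80. Owner owes €519.80 (running OOP €519.80).
#2 (€7347): deductible already satisfied, so owner's share is 20% × €7347 = €1469.40. OOP would hit €1989.20 > €1750, so the cap limits the owner to €1750 − €519.80 = €1230.20.

€1230.20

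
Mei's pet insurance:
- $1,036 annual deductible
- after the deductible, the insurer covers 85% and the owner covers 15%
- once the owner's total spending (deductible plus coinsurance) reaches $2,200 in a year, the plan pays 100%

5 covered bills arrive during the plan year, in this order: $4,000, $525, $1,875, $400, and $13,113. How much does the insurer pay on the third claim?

Claim 1 ($4,000): deductible takes $1,036, $2,964 remains; owner's 15% is $444.60. Owner owes $1,480.60 (running OOP $1,480.60). Insurer: $4,000 − $1,480.60 = $2,519.40.
Claim 2 ($525): 15% coinsurance on $525 = $78.75. Cost to owner: $78.75. OOP to date $1,559.35. Plan pays $525 − $78.75 = $446.25.
Claim 3 ($1,875): deductible already satisfied, so owner's share is 15% × $1,875 = $281.25. Cost to owner: $281.25. OOP to date $1,840.60. Insurer: $1,875 − $281.25 = $1,593.75.

$1,593.75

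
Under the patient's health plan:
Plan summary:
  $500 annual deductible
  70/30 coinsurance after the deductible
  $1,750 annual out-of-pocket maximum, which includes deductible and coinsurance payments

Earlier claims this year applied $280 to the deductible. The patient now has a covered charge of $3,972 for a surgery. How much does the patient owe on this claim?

$1,345.60

$280 of the $500 deductible is already met, leaving $220.
The remaining $3,752 (= $3,972 − $220) moves to coinsurance.
Coinsurance: $3,752 × 30% = $1,125.60.
Patient responsibility before any cap: $220 + $1,125.60 = $1,345.60.
Total out-of-pocket so far would be $280 + $1,345.60 = $1,625.60, below the $1,750 cap — no reduction.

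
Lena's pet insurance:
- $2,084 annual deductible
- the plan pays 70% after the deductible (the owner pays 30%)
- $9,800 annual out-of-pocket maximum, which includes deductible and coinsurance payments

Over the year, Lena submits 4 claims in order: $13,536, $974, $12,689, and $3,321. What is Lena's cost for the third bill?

$3,806.70

#1 ($13,536): $2,084 finishes the deductible; $11,452 goes to coinsurance; owner's 30% is $3,435.60. Owner owes $5,519.60 (running OOP $5,519.60).
#2 ($974): deductible met; 30% of $974 = $292.20. Owner owes $292.20 (running OOP $5,811.80).
#3 ($12,689): deductible already satisfied, so owner's share is 30% × $12,689 = $3,806.70. Cost to owner: $3,806.70. OOP to date $9,618.50.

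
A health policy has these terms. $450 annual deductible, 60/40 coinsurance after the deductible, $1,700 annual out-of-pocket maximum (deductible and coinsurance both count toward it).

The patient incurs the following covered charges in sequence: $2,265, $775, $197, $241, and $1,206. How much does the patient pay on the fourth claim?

$96.40

Claim 1 ($2,265): deductible takes $450, $1,815 remains; patient's 40% is $726. Cost to patient: $1,176. OOP to date $1,176.
Claim 2 ($775): deductible met; 40% of $775 = $310. Cost to patient: $310. OOP to date $1,486.
Claim 3 ($197): deductible met; 40% of $197 = $78.80. Patient owes $78.80 (running OOP $1,564.80).
Claim 4 ($241): 40% coinsurance on $241 = $96.40. Cost to patient: $96.40. OOP to date $1,661.20.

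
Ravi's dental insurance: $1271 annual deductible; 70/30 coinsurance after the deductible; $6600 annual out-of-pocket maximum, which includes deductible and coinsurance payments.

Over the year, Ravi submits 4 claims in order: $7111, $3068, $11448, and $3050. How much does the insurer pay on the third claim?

$8791.40

#1 ($7111): deductible takes $1271, $5840 remains; coinsurance $5840 × 30% = $1752. Patient owes $3023 (running OOP $3023). Insurer: $7111 − $3023 = $4088.
#2 ($3068): 30% coinsurance on $3068 = $920.40. Patient pays $920.40; OOP now $3943.40. Insurer: $3068 − $920.40 = $2147.60.
#3 ($11448): deductible already satisfied, so patient's share is 30% × $11448 = $3434.40. Adding that to $3943.40 gives $7377.80, past the $6600 cap; patient pays only $6600 − $3943.40 = $2656.60. Insurer: $11448 − $2656.60 = $8791.40.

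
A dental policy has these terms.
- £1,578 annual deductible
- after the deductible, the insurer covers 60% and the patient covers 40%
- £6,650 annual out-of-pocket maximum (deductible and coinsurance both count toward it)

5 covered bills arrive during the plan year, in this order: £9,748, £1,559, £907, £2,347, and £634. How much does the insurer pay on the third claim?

£544.20

Claim 1 (£9,748): £1,578 finishes the deductible; £8,170 goes to coinsurance; 40% of £8,170 = £3,268. Patient owes £4,846 (running OOP £4,846). Insurer: £9,748 − £4,846 = £4,902.
Claim 2 (£1,559): deductible already satisfied, so patient's share is 40% × £1,559 = £623.60. Cost to patient: £623.60. OOP to date £5,469.60. Plan pays £1,559 − £623.60 = £935.40.
Claim 3 (£907): 40% coinsurance on £907 = £362.80. Patient pays £362.80; OOP now £5,832.40. Insurer: £907 − £362.80 = £544.20.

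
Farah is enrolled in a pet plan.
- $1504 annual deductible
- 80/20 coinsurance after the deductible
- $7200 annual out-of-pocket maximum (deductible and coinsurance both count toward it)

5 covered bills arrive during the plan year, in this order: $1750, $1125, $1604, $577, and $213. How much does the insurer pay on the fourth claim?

$461.60

Bill 1, $1750: $1504 finishes the deductible; $246 goes to coinsurance; 20% of $246 = $49.20. Cost to owner: $1553.20. OOP to date $1553.20. Insurer: $1750 − $1553.20 = $196.80.
Bill 2, $1125: deductible met; 20% of $1125 = $225. Owner owes $225 (running OOP $1778.20). Insurer: $1125 − $225 = $900.
Bill 3, $1604: 20% coinsurance on $1604 = $320.80. Owner pays $320.80; OOP now $2099. Insurer: $1604 − $320.80 = $1283.20.
Bill 4, $577: 20% coinsurance on $577 = $115.40. Owner owes $115.40 (running OOP $2214.40). Insurer: $577 − $115.40 = $461.60.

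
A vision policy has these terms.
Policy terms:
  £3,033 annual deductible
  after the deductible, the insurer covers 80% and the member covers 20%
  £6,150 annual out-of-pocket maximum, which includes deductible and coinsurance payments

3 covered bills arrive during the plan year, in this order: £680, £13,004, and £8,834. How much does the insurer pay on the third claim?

£7,847.20

Claim 1 (£680): all of it applies to the deductible. Cost to member: £680. OOP to date £680. Insurer: £680 − £680 = £0.
Claim 2 (£13,004): £2,353 to deductible, leaving £10,651; 20% of £10,651 = £2,130.20. Member pays £4,483.20; OOP now £5,163.20. Plan pays £13,004 − £4,483.20 = £8,520.80.
Claim 3 (£8,834): deductible met; 20% of £8,834 = £1,766.80. Adding that to £5,163.20 gives £6,930, past the £6,150 cap; member pays only £6,150 − £5,163.20 = £986.80. Plan pays £8,834 − £986.80 = £7,847.20.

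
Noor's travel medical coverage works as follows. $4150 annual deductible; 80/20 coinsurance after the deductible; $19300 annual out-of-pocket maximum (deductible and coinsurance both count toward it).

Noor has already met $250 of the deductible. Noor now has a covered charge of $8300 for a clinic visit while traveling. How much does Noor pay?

Remaining deductible: $4150 − $250 = $3900.
The remaining $4400 (= $8300 − $3900) moves to coinsurance.
20% of $4400 = $880 falls to the traveler.
That puts the traveler's cost at $3900 + $880 = $4780 before any cap.
Cumulative spending $250 + $4780 = $5030 stays under the $19300 maximum.

$4780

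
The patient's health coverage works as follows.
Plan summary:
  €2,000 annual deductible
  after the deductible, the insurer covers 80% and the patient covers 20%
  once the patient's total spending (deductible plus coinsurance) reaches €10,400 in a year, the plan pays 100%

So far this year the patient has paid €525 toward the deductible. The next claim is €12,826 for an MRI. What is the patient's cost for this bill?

€525 of the €2,000 deductible is already met, leaving €1,475.
That leaves €12,826 − €1,475 = €11,351 for coinsurance.
20% of €11,351 = €2,270.20 falls to the patient.
So the patient owes €1,475 + €2,270.20 = €3,745.20 before any cap.
Cumulative spending €525 + €3,745.20 = €4,270.20 stays under the €10,400 maximum.

€3,745.20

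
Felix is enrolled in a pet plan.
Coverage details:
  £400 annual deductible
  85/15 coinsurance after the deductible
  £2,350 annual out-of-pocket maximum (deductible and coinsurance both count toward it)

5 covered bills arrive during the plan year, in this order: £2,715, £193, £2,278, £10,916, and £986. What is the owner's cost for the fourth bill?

£1,232.10

#1 (£2,715): £400 to deductible, leaving £2,315; owner's 15% is £347.25. Owner owes £747.25 (running OOP £747.25).
#2 (£193): deductible met; 15% of £193 = £28.95. Cost to owner: £28.95. OOP to date £776.20.
#3 (£2,278): 15% coinsurance on £2,278 = £341.70. Owner pays £341.70; OOP now £1,117.90.
#4 (£10,916): deductible already satisfied, so owner's share is 15% × £10,916 = £1,637.40. That would push OOP to £2,755.30, over the £2,350 cap, so owner pays £2,350 − £1,117.90 = £1,232.10.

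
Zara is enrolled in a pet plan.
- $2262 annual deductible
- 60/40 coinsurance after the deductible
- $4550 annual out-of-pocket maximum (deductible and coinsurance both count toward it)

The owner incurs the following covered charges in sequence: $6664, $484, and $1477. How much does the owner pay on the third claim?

$333.60

#1 ($6664): deductible takes $2262, $4402 remains; coinsurance $4402 × 40% = $1760.80. Owner owes $4022.80 (running OOP $4022.80).
#2 ($484): deductible already satisfied, so owner's share is 40% × $484 = $193.60. Owner pays $193.60; OOP now $4216.40.
#3 ($1477): deductible met; 40% of $1477 = $590.80. OOP would hit $4807.20 > $4550, so the cap limits the owner to $4550 − $4216.40 = $333.60.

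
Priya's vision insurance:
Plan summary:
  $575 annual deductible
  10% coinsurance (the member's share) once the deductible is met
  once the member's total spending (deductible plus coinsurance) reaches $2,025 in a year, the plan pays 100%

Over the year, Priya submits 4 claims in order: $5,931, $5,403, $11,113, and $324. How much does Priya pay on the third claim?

$374.10

Claim 1 ($5,931): deductible takes $575, $5,356 remains; coinsurance $5,356 × 10% = $535.60. Member pays $1,110.60; OOP now $1,110.60.
Claim 2 ($5,403): deductible already satisfied, so member's share is 10% × $5,403 = $540.30. Member pays $540.30; OOP now $1,650.90.
Claim 3 ($11,113): deductible met; 10% of $11,113 = $1,111.30. That would push OOP to $2,762.20, over the $2,025 cap, so member pays $2,025 − $1,650.90 = $374.10.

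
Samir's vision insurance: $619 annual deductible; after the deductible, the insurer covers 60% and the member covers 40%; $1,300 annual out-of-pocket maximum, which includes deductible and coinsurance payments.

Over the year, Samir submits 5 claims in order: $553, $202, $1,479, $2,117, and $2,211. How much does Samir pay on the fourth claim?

$35

Claim 1 — $553: fully absorbed by the deductible. Cost to member: $553. OOP to date $553.
Claim 2 — $202: $66 finishes the deductible; $136 goes to coinsurance; member's 40% is $54.40. Member owes $120.40 (running OOP $673.40).
Claim 3 — $1,479: deductible already satisfied, so member's share is 40% × $1,479 = $591.60. Member pays $591.60; OOP now $1,265.
Claim 4 — $2,117: deductible met; 40% of $2,117 = $846.80. Adding that to $1,265 gives $2,111.80, past the $1,300 cap; member pays only $1,300 − $1,265 = $35.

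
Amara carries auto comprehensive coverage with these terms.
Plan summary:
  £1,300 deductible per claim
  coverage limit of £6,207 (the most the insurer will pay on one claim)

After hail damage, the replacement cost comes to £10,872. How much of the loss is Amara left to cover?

£4,665

After the deductible, £10,872 − £1,300 = £9,572 remains.
The £6,207 per-incident cap binds; insurer pays £6,207.
Out of pocket: £10,872 − £6,207 = £4,665.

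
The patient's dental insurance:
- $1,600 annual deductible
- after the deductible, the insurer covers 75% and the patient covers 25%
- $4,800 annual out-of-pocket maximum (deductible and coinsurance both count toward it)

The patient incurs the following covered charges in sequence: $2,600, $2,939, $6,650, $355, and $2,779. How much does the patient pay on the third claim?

#1 ($2,600): $1,600 finishes the deductible; $1,000 goes to coinsurance; patient's 25% is $250. Cost to patient: $1,850. OOP to date $1,850.
#2 ($2,939): deductible met; 25% of $2,939 = $734.75. Patient pays $734.75; OOP now $2,584.75.
#3 ($6,650): deductible met; 25% of $6,650 = $1,662.50. Patient pays $1,662.50; OOP now $4,247.25.

$1,662.50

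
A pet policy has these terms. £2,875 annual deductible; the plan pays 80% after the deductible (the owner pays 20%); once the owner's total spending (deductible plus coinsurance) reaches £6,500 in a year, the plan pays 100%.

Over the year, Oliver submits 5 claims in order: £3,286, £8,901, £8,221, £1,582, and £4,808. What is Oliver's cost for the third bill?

£1,644.20

Bill 1, £3,286: deductible takes £2,875, £411 remains; 20% of £411 = £82.20. Cost to owner: £2,957.20. OOP to date £2,957.20.
Bill 2, £8,901: 20% coinsurance on £8,901 = £1,780.20. Cost to owner: £1,780.20. OOP to date £4,737.40.
Bill 3, £8,221: 20% coinsurance on £8,221 = £1,644.20. Owner owes £1,644.20 (running OOP £6,381.60).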